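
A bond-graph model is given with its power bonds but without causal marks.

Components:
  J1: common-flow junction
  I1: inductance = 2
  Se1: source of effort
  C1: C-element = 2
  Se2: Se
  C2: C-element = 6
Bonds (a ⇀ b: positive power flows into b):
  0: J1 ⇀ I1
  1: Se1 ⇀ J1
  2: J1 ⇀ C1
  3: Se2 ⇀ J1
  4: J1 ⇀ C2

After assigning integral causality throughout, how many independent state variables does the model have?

3  (C1, C2, I1 all integral)

#1 →J1  (source Se1 imposes e)
#3 →J1  (Se2 fixes effort; stroke away)
#0 →I1  (prefer integral on I1)
#2 →J1  (1-jn J1 has f-setter on 0)
#4 →J1  (J1 flow already set via bond 0)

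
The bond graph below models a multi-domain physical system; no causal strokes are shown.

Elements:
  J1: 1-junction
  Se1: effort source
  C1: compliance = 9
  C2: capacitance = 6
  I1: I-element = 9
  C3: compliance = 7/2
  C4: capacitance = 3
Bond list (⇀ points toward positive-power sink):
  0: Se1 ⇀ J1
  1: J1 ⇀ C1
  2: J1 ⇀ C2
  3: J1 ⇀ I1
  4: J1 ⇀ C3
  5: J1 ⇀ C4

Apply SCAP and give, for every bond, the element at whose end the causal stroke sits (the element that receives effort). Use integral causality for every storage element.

β0 stroke at J1
β1 stroke at J1
β2 stroke at J1
β3 stroke at I1
β4 stroke at J1
β5 stroke at J1

#0 →J1  (Se1 fixes effort; stroke away)
#1 →J1  (C1 integral (e out))
#2 →J1  (prefer integral on C2)
#3 →I1  (prefer integral on I1)
#4 →J1  (1-jn J1 has f-setter on 3)
#5 →J1  (J1: bond 3 brought flow, rest push out)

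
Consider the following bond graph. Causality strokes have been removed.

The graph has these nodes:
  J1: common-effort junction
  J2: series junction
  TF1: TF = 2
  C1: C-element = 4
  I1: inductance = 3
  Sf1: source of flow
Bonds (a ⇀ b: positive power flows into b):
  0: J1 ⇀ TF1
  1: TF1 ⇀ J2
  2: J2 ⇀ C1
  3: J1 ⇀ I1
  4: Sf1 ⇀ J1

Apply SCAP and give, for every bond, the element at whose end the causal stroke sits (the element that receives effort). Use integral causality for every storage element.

β0 →J1
β1 →TF1
β2 →J2
β3 →I1
β4 →Sf1

#4 stroke→Sf1  (Sf1 fixes flow; stroke at Sf1)
#2 stroke→J2  (C1 integral (e out))
#1 stroke→TF1  (J2 needs exactly one f-in)
#0 stroke→J1  (through TF1, causality passes straight; one stroke at TF1)
#3 stroke→I1  (J1: bond 0 brought effort, rest push out)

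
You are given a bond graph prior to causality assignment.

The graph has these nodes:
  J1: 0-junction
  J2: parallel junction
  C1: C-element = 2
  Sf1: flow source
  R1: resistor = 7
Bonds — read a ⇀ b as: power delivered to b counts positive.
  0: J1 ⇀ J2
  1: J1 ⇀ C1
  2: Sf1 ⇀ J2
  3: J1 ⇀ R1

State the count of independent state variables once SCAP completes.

bond 2 →Sf1  (source Sf1 imposes f)
bond 0 →J2  (closing 0-jn rule on J2)
bond 1 →J1  (C1 outputs effort q/C1)
bond 3 →R1  (J1: bond 1 brought effort, rest push out)

1  (C1 all integral)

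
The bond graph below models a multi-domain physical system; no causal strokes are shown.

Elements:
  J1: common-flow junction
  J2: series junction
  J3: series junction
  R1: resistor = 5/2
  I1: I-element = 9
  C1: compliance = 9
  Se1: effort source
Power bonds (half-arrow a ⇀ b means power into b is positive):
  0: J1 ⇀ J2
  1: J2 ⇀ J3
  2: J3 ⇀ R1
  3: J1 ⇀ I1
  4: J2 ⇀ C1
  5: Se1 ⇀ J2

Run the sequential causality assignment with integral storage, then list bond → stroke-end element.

bond 5 stroke at J2  (source Se1 imposes e)
bond 3 stroke at I1  (I1 outputs flow p/I1)
bond 0 stroke at J1  (J1: bond 3 brought flow, rest push out)
bond 1 stroke at J2  (1-jn J2 has f-setter on 0)
bond 4 stroke at J2  (1-jn J2 has f-setter on 0)
bond 2 stroke at J3  (J3: bond 1 brought flow, rest push out)

bond 0 stroke at J1
bond 1 stroke at J2
bond 2 stroke at J3
bond 3 stroke at I1
bond 4 stroke at J2
bond 5 stroke at J2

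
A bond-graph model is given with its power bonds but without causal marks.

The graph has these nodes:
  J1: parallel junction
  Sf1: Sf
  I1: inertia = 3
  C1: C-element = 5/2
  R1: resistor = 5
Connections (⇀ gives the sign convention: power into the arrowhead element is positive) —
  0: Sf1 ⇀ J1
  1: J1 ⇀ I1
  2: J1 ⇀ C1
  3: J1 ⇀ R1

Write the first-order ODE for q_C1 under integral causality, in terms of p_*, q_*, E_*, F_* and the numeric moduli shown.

dq_C1/dt = F_Sf1 - p_I1/3 - 2*q_C1/25

b0 stroke at Sf1  (source Sf1 imposes f)
b1 stroke at I1  (I1 outputs flow p/I1)
b2 stroke at J1  (C1: C, integral causality)
b3 stroke at R1  (J1 effort already set via bond 2)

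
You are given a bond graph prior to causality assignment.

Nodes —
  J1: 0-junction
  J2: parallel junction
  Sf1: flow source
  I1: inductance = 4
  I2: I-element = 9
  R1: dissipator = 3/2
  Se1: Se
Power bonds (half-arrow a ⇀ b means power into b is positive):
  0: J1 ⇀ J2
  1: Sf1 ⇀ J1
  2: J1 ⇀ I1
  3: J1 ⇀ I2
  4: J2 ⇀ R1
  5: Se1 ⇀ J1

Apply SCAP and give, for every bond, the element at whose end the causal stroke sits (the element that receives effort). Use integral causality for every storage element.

bond 0 stroke at J2
bond 1 stroke at Sf1
bond 2 stroke at I1
bond 3 stroke at I2
bond 4 stroke at R1
bond 5 stroke at J1

b1 →Sf1  (Sf1 fixes flow; stroke at Sf1)
b5 →J1  (Se1: effort source, stroke at far end)
b0 →J2  (common-e at J1 fixed by 5)
b2 →I1  (J1: bond 5 brought effort, rest push out)
b3 →I2  (J1 effort already set via bond 5)
b4 →R1  (J2 effort already set via bond 0)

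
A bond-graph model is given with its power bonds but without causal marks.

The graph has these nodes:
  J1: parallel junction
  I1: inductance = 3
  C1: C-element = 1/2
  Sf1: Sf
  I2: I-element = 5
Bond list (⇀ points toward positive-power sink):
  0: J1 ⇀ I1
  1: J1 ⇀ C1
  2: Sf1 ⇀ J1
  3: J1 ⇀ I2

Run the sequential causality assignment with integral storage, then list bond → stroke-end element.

β0 stroke at I1
β1 stroke at J1
β2 stroke at Sf1
β3 stroke at I2

b2 stroke at Sf1  (source Sf1 imposes f)
b0 stroke at I1  (I1 outputs flow p/I1)
b1 stroke at J1  (C1 outputs effort q/C1)
b3 stroke at I2  (J1: bond 1 brought effort, rest push out)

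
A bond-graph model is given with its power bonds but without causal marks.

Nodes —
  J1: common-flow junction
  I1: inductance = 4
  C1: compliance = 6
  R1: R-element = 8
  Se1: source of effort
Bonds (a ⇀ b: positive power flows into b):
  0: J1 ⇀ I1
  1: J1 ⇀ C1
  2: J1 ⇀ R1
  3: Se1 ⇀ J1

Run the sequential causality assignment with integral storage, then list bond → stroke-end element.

b0 stroke→I1
b1 stroke→J1
b2 stroke→J1
b3 stroke→J1

bond 3 →J1  (source Se1 imposes e)
bond 0 →I1  (I1 outputs flow p/I1)
bond 1 →J1  (common-f at J1 fixed by 0)
bond 2 →J1  (J1: bond 0 brought flow, rest push out)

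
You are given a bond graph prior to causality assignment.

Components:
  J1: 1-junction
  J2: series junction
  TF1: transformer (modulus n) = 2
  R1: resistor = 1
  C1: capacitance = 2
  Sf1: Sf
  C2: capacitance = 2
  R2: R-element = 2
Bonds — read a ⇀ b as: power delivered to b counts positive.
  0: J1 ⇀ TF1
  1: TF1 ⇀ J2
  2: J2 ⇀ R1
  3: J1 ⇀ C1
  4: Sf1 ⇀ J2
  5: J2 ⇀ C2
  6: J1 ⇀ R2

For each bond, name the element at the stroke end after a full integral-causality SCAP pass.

bond 0 stroke at TF1
bond 1 stroke at J2
bond 2 stroke at J2
bond 3 stroke at J1
bond 4 stroke at Sf1
bond 5 stroke at J2
bond 6 stroke at J1

b4 |Sf1  (Sf1 (Sf) sets flow on bond)
b1 |J2  (common-f at J2 fixed by 4)
b2 |J2  (J2: bond 4 brought flow, rest push out)
b5 |J2  (1-jn J2 has f-setter on 4)
b0 |TF1  (through TF1, causality passes straight; one stroke at TF1)
b3 |J1  (1-jn J1 has f-setter on 0)
b6 |J1  (1-jn J1 has f-setter on 0)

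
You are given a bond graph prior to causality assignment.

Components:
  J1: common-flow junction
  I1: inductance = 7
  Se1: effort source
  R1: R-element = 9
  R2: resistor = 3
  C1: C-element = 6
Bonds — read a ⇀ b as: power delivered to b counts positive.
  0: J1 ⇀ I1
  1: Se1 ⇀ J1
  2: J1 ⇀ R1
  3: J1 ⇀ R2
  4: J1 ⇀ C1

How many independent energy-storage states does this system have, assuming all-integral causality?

2  (C1, I1 all integral)

bond 1 stroke→J1  (Se1 (Se) sets effort on bond)
bond 0 stroke→I1  (prefer integral on I1)
bond 2 stroke→J1  (common-f at J1 fixed by 0)
bond 3 stroke→J1  (common-f at J1 fixed by 0)
bond 4 stroke→J1  (J1: bond 0 brought flow, rest push out)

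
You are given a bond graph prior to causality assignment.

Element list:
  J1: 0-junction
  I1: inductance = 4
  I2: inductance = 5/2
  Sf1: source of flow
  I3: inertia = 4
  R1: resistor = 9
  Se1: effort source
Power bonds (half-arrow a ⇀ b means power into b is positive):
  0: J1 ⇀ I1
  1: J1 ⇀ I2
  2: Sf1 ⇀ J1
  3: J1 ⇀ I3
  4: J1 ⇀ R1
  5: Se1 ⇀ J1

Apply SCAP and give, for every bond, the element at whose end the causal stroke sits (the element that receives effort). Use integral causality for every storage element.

b2 stroke at Sf1  (source Sf1 imposes f)
b5 stroke at J1  (Se1 (Se) sets effort on bond)
b0 stroke at I1  (common-e at J1 fixed by 5)
b1 stroke at I2  (common-e at J1 fixed by 5)
b3 stroke at I3  (J1: bond 5 brought effort, rest push out)
b4 stroke at R1  (J1: bond 5 brought effort, rest push out)

bond 0 →I1
bond 1 →I2
bond 2 →Sf1
bond 3 →I3
bond 4 →R1
bond 5 →J1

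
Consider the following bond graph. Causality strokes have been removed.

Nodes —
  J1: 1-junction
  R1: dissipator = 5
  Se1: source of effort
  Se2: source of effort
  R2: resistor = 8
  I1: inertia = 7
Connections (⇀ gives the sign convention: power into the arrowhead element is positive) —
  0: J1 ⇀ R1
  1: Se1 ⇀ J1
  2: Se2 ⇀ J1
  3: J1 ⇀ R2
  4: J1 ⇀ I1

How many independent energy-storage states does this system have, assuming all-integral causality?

1  (I1 all integral)

#1 stroke→J1  (source Se1 imposes e)
#2 stroke→J1  (source Se2 imposes e)
#4 stroke→I1  (I1: I, integral causality)
#0 stroke→J1  (common-f at J1 fixed by 4)
#3 stroke→J1  (1-jn J1 has f-setter on 4)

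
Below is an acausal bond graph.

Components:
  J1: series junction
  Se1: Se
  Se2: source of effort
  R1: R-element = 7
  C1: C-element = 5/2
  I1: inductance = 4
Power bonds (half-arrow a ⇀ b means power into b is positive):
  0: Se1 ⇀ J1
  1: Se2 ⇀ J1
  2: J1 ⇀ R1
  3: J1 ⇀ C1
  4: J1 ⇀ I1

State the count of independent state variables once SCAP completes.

β0 |J1  (Se1 (Se) sets effort on bond)
β1 |J1  (Se2: effort source, stroke at far end)
β3 |J1  (C1: C, integral causality)
β4 |I1  (prefer integral on I1)
β2 |J1  (J1: bond 4 brought flow, rest push out)

2  (C1, I1 all integral)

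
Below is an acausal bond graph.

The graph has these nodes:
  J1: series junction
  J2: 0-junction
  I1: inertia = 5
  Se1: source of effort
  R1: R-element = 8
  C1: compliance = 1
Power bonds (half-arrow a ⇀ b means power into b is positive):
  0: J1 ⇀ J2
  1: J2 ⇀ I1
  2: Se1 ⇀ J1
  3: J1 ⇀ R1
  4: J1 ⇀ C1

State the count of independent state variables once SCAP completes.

β2 stroke→J1  (source Se1 imposes e)
β1 stroke→I1  (I1 integral (f out))
β0 stroke→J2  (J2 needs exactly one e-in)
β3 stroke→J1  (J1 flow already set via bond 0)
β4 stroke→J1  (common-f at J1 fixed by 0)

2  (C1, I1 all integral)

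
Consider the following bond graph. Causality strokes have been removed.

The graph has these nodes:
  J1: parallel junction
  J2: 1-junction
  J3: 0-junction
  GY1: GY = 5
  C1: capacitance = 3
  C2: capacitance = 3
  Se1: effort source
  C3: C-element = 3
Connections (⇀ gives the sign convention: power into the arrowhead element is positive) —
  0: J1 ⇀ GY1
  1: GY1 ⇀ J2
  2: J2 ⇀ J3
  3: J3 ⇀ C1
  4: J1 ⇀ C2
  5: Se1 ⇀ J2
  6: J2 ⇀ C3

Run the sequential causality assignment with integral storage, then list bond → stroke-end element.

β5 |J2  (source Se1 imposes e)
β3 |J3  (prefer integral on C1)
β2 |J2  (J3: bond 3 brought effort, rest push out)
β4 |J1  (C2 integral (e out))
β0 |GY1  (common-e at J1 fixed by 4)
β1 |GY1  (GY GY1: same side as bond 0)
β6 |J2  (J2: bond 1 brought flow, rest push out)

β0 →GY1
β1 →GY1
β2 →J2
β3 →J3
β4 →J1
β5 →J2
β6 →J2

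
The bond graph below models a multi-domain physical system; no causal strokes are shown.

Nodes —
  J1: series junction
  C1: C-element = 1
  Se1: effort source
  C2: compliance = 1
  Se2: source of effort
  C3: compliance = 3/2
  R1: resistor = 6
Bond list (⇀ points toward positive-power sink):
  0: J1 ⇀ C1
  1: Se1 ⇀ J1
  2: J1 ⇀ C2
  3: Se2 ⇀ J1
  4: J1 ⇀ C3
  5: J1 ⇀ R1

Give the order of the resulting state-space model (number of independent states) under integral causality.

#1 |J1  (Se1 fixes effort; stroke away)
#3 |J1  (Se2: effort source, stroke at far end)
#0 |J1  (C1 outputs effort q/C1)
#2 |J1  (C2 integral (e out))
#4 |J1  (C3: C, integral causality)
#5 |R1  (J1 needs exactly one f-in)

3  (C1, C2, C3 all integral)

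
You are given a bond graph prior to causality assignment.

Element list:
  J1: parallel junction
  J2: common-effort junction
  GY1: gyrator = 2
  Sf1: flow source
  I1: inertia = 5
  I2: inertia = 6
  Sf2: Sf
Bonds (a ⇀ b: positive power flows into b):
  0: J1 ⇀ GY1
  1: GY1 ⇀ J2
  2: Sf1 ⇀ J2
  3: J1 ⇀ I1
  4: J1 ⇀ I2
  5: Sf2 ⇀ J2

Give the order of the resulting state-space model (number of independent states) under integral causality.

bond 2 →Sf1  (Sf1 (Sf) sets flow on bond)
bond 5 →Sf2  (Sf2 (Sf) sets flow on bond)
bond 1 →J2  (only one effort-in slot at J2)
bond 0 →J1  (GY1: gyrator matches bond 1)
bond 3 →I1  (common-e at J1 fixed by 0)
bond 4 →I2  (common-e at J1 fixed by 0)

2  (I1, I2 all integral)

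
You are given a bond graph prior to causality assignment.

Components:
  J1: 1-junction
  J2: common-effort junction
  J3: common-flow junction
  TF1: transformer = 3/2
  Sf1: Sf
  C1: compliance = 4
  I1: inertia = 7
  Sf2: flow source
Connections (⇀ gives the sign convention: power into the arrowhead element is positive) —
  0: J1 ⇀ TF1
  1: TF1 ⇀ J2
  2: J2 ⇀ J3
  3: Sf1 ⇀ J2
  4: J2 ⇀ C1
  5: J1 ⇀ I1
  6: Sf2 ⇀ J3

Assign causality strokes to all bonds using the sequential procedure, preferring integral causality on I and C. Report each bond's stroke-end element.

β3 |Sf1  (Sf1 (Sf) sets flow on bond)
β6 |Sf2  (Sf2 (Sf) sets flow on bond)
β2 |J3  (common-f at J3 fixed by 6)
β4 |J2  (C1 outputs effort q/C1)
β1 |TF1  (0-jn J2 has e-setter on 4)
β0 |J1  (TF1: transformer flips bond 1)
β5 |I1  (only one flow-in slot at J1)

#0 →J1
#1 →TF1
#2 →J3
#3 →Sf1
#4 →J2
#5 →I1
#6 →Sf2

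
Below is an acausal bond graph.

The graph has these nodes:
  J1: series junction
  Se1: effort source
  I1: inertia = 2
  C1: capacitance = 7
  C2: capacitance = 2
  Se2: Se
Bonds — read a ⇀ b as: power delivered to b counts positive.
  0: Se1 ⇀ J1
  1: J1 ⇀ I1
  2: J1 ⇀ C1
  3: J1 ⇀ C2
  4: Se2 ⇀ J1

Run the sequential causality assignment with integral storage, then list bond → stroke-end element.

#0 stroke at J1  (Se1 (Se) sets effort on bond)
#4 stroke at J1  (Se2 fixes effort; stroke away)
#1 stroke at I1  (prefer integral on I1)
#2 stroke at J1  (1-jn J1 has f-setter on 1)
#3 stroke at J1  (J1 flow already set via bond 1)

bond 0 →J1
bond 1 →I1
bond 2 →J1
bond 3 →J1
bond 4 →J1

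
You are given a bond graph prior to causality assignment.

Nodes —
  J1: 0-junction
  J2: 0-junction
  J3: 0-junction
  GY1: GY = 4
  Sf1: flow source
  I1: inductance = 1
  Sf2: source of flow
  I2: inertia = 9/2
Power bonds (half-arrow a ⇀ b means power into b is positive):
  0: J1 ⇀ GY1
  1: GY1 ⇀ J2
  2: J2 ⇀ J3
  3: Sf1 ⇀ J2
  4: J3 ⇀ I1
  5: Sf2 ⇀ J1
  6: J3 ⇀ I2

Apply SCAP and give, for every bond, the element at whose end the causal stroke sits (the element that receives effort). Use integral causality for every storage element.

#3 |Sf1  (Sf1: flow source, stroke at near end)
#5 |Sf2  (Sf2 (Sf) sets flow on bond)
#0 |J1  (only one effort-in slot at J1)
#1 |J2  (GY GY1: same side as bond 0)
#2 |J3  (J2 effort already set via bond 1)
#4 |I1  (J3 effort already set via bond 2)
#6 |I2  (J3: bond 2 brought effort, rest push out)

#0 stroke at J1
#1 stroke at J2
#2 stroke at J3
#3 stroke at Sf1
#4 stroke at I1
#5 stroke at Sf2
#6 stroke at I2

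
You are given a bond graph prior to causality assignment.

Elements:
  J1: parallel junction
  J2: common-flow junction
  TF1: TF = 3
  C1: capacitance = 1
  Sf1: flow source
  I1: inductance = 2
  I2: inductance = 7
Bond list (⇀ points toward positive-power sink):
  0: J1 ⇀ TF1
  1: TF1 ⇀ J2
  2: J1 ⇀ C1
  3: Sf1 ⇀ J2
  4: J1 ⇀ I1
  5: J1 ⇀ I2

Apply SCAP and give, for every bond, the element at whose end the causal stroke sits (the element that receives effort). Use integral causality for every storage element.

#0 stroke at TF1
#1 stroke at J2
#2 stroke at J1
#3 stroke at Sf1
#4 stroke at I1
#5 stroke at I2

bond 3 stroke→Sf1  (source Sf1 imposes f)
bond 1 stroke→J2  (J2: bond 3 brought flow, rest push out)
bond 0 stroke→TF1  (TF1 one-in-one-out from 1)
bond 2 stroke→J1  (C1 outputs effort q/C1)
bond 4 stroke→I1  (0-jn J1 has e-setter on 2)
bond 5 stroke→I2  (J1: bond 2 brought effort, rest push out)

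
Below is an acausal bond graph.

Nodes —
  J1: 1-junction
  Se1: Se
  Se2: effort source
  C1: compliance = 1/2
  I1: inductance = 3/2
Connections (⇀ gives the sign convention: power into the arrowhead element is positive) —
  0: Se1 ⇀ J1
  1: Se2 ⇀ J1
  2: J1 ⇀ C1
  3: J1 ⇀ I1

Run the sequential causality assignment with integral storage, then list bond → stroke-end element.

#0 stroke→J1
#1 stroke→J1
#2 stroke→J1
#3 stroke→I1

β0 stroke→J1  (Se1: effort source, stroke at far end)
β1 stroke→J1  (Se2: effort source, stroke at far end)
β2 stroke→J1  (C1 outputs effort q/C1)
β3 stroke→I1  (J1 needs exactly one f-in)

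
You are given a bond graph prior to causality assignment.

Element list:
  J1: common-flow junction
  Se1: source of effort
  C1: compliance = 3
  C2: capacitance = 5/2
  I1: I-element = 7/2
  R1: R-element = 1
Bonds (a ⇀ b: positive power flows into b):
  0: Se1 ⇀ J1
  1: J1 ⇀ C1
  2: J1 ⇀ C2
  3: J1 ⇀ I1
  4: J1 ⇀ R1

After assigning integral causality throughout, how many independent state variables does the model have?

3  (C1, C2, I1 all integral)

bond 0 stroke→J1  (Se1 (Se) sets effort on bond)
bond 1 stroke→J1  (prefer integral on C1)
bond 2 stroke→J1  (prefer integral on C2)
bond 3 stroke→I1  (I1: I, integral causality)
bond 4 stroke→J1  (1-jn J1 has f-setter on 3)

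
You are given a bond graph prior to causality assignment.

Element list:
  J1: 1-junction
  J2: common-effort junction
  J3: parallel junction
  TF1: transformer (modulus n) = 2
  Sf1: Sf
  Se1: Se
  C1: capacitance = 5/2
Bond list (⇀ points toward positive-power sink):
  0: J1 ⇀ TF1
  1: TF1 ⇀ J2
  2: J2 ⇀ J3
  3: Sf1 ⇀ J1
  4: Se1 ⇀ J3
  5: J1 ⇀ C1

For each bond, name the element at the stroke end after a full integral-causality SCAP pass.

bond 0 →J1
bond 1 →TF1
bond 2 →J2
bond 3 →Sf1
bond 4 →J3
bond 5 →J1

β3 →Sf1  (source Sf1 imposes f)
β4 →J3  (Se1 fixes effort; stroke away)
β0 →J1  (common-f at J1 fixed by 3)
β5 →J1  (common-f at J1 fixed by 3)
β2 →J2  (J3: bond 4 brought effort, rest push out)
β1 →TF1  (TF TF1: opposite of bond 0)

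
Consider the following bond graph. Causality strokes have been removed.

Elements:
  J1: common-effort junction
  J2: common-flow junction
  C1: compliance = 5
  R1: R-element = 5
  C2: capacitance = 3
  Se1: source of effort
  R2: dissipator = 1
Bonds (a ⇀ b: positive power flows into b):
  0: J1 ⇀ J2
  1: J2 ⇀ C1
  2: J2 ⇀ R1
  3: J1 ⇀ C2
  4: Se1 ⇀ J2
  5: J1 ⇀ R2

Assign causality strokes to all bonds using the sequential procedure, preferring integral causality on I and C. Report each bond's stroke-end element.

β0 stroke→J2
β1 stroke→J2
β2 stroke→R1
β3 stroke→J1
β4 stroke→J2
β5 stroke→R2

bond 4 |J2  (Se1: effort source, stroke at far end)
bond 1 |J2  (prefer integral on C1)
bond 3 |J1  (C2: C, integral causality)
bond 0 |J2  (J1: bond 3 brought effort, rest push out)
bond 5 |R2  (J1 effort already set via bond 3)
bond 2 |R1  (closing 1-jn rule on J2)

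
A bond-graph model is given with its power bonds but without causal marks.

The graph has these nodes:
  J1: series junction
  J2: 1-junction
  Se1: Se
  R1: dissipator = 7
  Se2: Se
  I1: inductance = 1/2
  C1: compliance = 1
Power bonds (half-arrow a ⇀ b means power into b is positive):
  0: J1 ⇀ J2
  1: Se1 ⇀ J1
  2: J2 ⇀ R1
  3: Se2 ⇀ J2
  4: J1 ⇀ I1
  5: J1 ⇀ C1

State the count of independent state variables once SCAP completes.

2  (C1, I1 all integral)

b1 |J1  (Se1 fixes effort; stroke away)
b3 |J2  (Se2 fixes effort; stroke away)
b4 |I1  (I1: I, integral causality)
b0 |J1  (J1: bond 4 brought flow, rest push out)
b5 |J1  (J1 flow already set via bond 4)
b2 |J2  (1-jn J2 has f-setter on 0)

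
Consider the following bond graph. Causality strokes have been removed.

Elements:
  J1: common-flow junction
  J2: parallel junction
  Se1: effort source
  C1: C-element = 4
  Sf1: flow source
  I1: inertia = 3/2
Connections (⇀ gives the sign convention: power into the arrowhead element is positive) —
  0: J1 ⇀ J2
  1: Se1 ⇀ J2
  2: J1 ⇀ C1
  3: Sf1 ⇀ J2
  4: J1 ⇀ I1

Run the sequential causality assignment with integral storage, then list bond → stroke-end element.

bond 0 stroke at J1
bond 1 stroke at J2
bond 2 stroke at J1
bond 3 stroke at Sf1
bond 4 stroke at I1

b1 |J2  (Se1: effort source, stroke at far end)
b3 |Sf1  (source Sf1 imposes f)
b0 |J1  (J2: bond 1 brought effort, rest push out)
b2 |J1  (C1 integral (e out))
b4 |I1  (closing 1-jn rule on J1)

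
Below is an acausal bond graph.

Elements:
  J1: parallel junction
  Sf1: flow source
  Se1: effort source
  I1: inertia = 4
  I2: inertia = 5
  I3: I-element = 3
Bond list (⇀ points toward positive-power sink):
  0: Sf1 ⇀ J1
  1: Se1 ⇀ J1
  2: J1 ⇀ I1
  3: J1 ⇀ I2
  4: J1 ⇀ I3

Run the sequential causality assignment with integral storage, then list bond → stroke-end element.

β0 |Sf1  (Sf1 fixes flow; stroke at Sf1)
β1 |J1  (source Se1 imposes e)
β2 |I1  (J1: bond 1 brought effort, rest push out)
β3 |I2  (J1 effort already set via bond 1)
β4 |I3  (common-e at J1 fixed by 1)

#0 →Sf1
#1 →J1
#2 →I1
#3 →I2
#4 →I3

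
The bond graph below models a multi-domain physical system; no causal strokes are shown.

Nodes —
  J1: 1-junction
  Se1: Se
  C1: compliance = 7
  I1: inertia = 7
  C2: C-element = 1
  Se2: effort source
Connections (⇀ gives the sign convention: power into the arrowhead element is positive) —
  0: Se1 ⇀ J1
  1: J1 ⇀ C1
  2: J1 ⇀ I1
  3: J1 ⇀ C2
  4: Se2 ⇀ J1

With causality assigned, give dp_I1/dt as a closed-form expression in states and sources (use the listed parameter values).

bond 0 →J1  (Se1 (Se) sets effort on bond)
bond 4 →J1  (Se2: effort source, stroke at far end)
bond 1 →J1  (C1 outputs effort q/C1)
bond 2 →I1  (I1: I, integral causality)
bond 3 →J1  (common-f at J1 fixed by 2)

dp_I1/dt = E_Se1 + E_Se2 - q_C1/7 - q_C2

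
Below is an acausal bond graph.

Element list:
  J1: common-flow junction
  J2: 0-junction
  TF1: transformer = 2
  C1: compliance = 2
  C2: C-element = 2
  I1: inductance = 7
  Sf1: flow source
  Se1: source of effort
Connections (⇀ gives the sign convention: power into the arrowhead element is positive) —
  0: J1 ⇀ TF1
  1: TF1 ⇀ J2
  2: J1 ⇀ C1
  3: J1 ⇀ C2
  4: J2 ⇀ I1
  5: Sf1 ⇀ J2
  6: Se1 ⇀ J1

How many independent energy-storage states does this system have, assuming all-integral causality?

bond 5 →Sf1  (Sf1 (Sf) sets flow on bond)
bond 6 →J1  (Se1: effort source, stroke at far end)
bond 2 →J1  (C1 integral (e out))
bond 3 →J1  (C2 outputs effort q/C2)
bond 0 →TF1  (J1 needs exactly one f-in)
bond 1 →J2  (TF1: transformer flips bond 0)
bond 4 →I1  (0-jn J2 has e-setter on 1)

3  (C1, C2, I1 all integral)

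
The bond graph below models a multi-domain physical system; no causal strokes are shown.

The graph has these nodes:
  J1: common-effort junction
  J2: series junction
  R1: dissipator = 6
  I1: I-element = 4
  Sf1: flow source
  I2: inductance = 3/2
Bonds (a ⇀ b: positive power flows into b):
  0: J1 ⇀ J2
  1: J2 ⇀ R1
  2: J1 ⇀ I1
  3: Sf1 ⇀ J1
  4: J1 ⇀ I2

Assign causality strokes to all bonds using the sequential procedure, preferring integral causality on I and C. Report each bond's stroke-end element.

β3 |Sf1  (Sf1 fixes flow; stroke at Sf1)
β2 |I1  (prefer integral on I1)
β4 |I2  (I2 outputs flow p/I2)
β0 |J1  (only one effort-in slot at J1)
β1 |J2  (J2: bond 0 brought flow, rest push out)

β0 stroke→J1
β1 stroke→J2
β2 stroke→I1
β3 stroke→Sf1
β4 stroke→I2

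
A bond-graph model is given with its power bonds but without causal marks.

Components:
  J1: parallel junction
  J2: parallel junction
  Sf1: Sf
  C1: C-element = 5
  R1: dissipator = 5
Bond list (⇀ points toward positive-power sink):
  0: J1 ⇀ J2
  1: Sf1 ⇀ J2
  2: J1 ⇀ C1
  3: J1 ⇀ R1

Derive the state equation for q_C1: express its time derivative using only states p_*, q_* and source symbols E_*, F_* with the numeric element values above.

dq_C1/dt = F_Sf1 - q_C1/25

b1 →Sf1  (Sf1 fixes flow; stroke at Sf1)
b0 →J2  (J2: last free bond brings effort in)
b2 →J1  (C1 integral (e out))
b3 →R1  (J1: bond 2 brought effort, rest push out)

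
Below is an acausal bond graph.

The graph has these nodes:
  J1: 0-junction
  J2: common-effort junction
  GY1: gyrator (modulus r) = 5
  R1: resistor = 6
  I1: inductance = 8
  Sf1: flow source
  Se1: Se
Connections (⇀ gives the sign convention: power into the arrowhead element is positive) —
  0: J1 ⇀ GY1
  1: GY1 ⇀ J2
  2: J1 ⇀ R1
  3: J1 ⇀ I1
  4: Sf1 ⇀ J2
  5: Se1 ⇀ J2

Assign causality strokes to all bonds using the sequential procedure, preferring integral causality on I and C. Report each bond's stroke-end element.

#4 stroke at Sf1  (Sf1: flow source, stroke at near end)
#5 stroke at J2  (Se1: effort source, stroke at far end)
#1 stroke at GY1  (common-e at J2 fixed by 5)
#0 stroke at GY1  (GY1 both-in/both-out from 1)
#3 stroke at I1  (I1 outputs flow p/I1)
#2 stroke at J1  (only one effort-in slot at J1)

bond 0 stroke→GY1
bond 1 stroke→GY1
bond 2 stroke→J1
bond 3 stroke→I1
bond 4 stroke→Sf1
bond 5 stroke→J2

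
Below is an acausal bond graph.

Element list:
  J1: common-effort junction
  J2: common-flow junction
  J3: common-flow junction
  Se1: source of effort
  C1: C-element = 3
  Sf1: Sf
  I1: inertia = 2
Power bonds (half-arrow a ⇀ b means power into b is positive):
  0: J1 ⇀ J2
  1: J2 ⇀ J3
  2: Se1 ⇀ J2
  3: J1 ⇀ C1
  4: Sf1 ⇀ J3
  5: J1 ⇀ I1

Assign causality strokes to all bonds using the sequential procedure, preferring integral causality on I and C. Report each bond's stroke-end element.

b2 |J2  (source Se1 imposes e)
b4 |Sf1  (Sf1: flow source, stroke at near end)
b1 |J3  (common-f at J3 fixed by 4)
b0 |J2  (common-f at J2 fixed by 1)
b3 |J1  (prefer integral on C1)
b5 |I1  (J1 effort already set via bond 3)

bond 0 stroke at J2
bond 1 stroke at J3
bond 2 stroke at J2
bond 3 stroke at J1
bond 4 stroke at Sf1
bond 5 stroke at I1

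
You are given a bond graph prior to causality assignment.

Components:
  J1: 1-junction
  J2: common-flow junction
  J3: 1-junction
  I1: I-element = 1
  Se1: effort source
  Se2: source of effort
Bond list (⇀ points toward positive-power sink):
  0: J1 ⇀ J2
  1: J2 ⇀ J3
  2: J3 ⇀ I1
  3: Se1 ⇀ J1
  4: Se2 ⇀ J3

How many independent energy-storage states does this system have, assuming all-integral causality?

1  (I1 all integral)

#3 →J1  (Se1 (Se) sets effort on bond)
#4 →J3  (Se2 (Se) sets effort on bond)
#0 →J2  (only one flow-in slot at J1)
#1 →J3  (J2 needs exactly one f-in)
#2 →I1  (J3 needs exactly one f-in)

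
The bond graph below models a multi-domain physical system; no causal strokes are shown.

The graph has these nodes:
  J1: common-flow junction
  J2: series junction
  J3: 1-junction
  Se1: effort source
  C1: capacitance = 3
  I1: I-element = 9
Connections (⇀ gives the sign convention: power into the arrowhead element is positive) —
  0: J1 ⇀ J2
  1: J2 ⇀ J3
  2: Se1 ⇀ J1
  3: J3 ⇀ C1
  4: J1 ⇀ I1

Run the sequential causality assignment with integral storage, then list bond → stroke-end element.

β2 |J1  (Se1 fixes effort; stroke away)
β3 |J3  (prefer integral on C1)
β1 |J2  (only one flow-in slot at J3)
β0 |J1  (only one flow-in slot at J2)
β4 |I1  (only one flow-in slot at J1)

β0 →J1
β1 →J2
β2 →J1
β3 →J3
β4 →I1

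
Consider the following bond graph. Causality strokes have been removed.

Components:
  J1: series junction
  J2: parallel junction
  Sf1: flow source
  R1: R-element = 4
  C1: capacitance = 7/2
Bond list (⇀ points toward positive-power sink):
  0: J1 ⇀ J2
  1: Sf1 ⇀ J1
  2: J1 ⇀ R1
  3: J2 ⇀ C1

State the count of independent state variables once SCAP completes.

β1 |Sf1  (source Sf1 imposes f)
β0 |J1  (1-jn J1 has f-setter on 1)
β2 |J1  (J1 flow already set via bond 1)
β3 |J2  (closing 0-jn rule on J2)

1  (C1 all integral)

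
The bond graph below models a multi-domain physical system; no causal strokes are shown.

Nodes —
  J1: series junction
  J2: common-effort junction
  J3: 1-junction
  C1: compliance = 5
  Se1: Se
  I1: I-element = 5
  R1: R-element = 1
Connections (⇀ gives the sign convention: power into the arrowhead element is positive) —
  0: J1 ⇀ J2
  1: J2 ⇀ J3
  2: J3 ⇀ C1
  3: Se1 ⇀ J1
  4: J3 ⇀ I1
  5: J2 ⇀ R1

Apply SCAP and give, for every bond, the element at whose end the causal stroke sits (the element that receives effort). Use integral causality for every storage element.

#0 stroke→J2
#1 stroke→J3
#2 stroke→J3
#3 stroke→J1
#4 stroke→I1
#5 stroke→R1

bond 3 stroke→J1  (Se1: effort source, stroke at far end)
bond 0 stroke→J2  (J1: last free bond brings flow in)
bond 1 stroke→J3  (0-jn J2 has e-setter on 0)
bond 5 stroke→R1  (common-e at J2 fixed by 0)
bond 2 stroke→J3  (prefer integral on C1)
bond 4 stroke→I1  (closing 1-jn rule on J3)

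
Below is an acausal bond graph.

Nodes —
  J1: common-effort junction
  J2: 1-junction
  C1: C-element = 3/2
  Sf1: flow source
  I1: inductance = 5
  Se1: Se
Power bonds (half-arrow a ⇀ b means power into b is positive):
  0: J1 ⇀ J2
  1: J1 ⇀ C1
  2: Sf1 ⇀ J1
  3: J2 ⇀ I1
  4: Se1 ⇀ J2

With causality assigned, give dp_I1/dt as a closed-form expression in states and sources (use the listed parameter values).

bond 2 →Sf1  (Sf1 fixes flow; stroke at Sf1)
bond 4 →J2  (Se1 fixes effort; stroke away)
bond 1 →J1  (prefer integral on C1)
bond 0 →J2  (J1: bond 1 brought effort, rest push out)
bond 3 →I1  (only one flow-in slot at J2)

dp_I1/dt = E_Se1 + 2*q_C1/3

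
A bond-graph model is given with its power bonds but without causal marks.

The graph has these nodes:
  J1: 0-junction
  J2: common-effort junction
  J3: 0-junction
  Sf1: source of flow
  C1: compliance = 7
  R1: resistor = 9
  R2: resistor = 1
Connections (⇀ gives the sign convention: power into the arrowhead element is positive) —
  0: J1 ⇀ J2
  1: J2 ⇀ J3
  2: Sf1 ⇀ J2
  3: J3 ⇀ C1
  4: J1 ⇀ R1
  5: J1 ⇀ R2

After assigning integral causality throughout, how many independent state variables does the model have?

β2 |Sf1  (Sf1 (Sf) sets flow on bond)
β3 |J3  (prefer integral on C1)
β1 |J2  (common-e at J3 fixed by 3)
β0 |J1  (0-jn J2 has e-setter on 1)
β4 |R1  (J1 effort already set via bond 0)
β5 |R2  (J1 effort already set via bond 0)

1  (C1 all integral)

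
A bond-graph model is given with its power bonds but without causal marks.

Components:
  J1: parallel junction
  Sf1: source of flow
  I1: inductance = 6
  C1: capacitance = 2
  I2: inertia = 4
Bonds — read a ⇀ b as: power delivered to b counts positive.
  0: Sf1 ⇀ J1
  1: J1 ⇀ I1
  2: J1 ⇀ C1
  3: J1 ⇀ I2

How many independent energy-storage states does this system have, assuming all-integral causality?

3  (C1, I1, I2 all integral)

#0 →Sf1  (Sf1 fixes flow; stroke at Sf1)
#1 →I1  (I1: I, integral causality)
#2 →J1  (C1: C, integral causality)
#3 →I2  (0-jn J1 has e-setter on 2)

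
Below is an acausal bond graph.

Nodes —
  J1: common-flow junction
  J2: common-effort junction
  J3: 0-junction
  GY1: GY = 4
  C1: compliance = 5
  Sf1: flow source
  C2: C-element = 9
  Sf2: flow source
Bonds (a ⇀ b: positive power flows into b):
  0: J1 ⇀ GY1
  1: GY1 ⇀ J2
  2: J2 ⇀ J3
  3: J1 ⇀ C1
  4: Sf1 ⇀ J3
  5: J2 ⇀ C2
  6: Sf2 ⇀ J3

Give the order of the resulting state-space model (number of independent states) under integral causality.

bond 4 →Sf1  (source Sf1 imposes f)
bond 6 →Sf2  (Sf2: flow source, stroke at near end)
bond 2 →J3  (closing 0-jn rule on J3)
bond 3 →J1  (C1 outputs effort q/C1)
bond 0 →GY1  (only one flow-in slot at J1)
bond 1 →GY1  (GY1: gyrator matches bond 0)
bond 5 →J2  (closing 0-jn rule on J2)

2  (C1, C2 all integral)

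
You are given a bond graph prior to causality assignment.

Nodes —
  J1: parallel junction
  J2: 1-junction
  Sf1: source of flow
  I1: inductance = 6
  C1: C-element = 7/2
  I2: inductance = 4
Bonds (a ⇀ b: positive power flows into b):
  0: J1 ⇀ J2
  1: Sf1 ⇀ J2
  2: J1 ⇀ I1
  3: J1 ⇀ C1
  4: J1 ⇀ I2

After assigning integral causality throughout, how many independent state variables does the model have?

3  (C1, I1, I2 all integral)

#1 |Sf1  (Sf1 (Sf) sets flow on bond)
#0 |J2  (J2 flow already set via bond 1)
#2 |I1  (prefer integral on I1)
#3 |J1  (prefer integral on C1)
#4 |I2  (J1: bond 3 brought effort, rest push out)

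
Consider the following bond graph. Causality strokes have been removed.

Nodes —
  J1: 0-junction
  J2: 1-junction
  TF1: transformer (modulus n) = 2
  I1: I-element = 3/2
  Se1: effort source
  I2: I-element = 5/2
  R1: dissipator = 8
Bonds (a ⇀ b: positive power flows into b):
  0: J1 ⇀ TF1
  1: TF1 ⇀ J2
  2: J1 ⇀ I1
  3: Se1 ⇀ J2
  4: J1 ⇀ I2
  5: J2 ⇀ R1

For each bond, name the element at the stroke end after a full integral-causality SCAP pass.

b3 stroke at J2  (Se1: effort source, stroke at far end)
b2 stroke at I1  (prefer integral on I1)
b4 stroke at I2  (I2 integral (f out))
b0 stroke at J1  (only one effort-in slot at J1)
b1 stroke at TF1  (through TF1, causality passes straight; one stroke at TF1)
b5 stroke at J2  (J2 flow already set via bond 1)

b0 stroke at J1
b1 stroke at TF1
b2 stroke at I1
b3 stroke at J2
b4 stroke at I2
b5 stroke at J2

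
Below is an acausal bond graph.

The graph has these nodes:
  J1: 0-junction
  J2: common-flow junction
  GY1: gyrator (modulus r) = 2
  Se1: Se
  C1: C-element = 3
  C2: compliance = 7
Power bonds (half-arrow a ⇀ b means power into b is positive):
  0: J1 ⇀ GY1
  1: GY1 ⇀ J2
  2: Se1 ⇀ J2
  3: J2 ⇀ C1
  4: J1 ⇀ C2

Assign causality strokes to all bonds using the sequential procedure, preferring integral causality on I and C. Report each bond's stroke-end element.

β0 stroke→GY1
β1 stroke→GY1
β2 stroke→J2
β3 stroke→J2
β4 stroke→J1

β2 stroke→J2  (Se1 (Se) sets effort on bond)
β3 stroke→J2  (C1: C, integral causality)
β1 stroke→GY1  (closing 1-jn rule on J2)
β0 stroke→GY1  (GY1: gyrator matches bond 1)
β4 stroke→J1  (J1: last free bond brings effort in)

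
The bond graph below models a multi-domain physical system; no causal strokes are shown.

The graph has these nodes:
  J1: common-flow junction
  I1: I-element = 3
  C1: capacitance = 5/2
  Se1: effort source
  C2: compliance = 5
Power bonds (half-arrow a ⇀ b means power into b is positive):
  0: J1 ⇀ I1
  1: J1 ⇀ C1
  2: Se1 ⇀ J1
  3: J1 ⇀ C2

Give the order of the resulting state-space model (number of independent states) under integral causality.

3  (C1, C2, I1 all integral)

β2 stroke→J1  (Se1 fixes effort; stroke away)
β0 stroke→I1  (prefer integral on I1)
β1 stroke→J1  (J1: bond 0 brought flow, rest push out)
β3 stroke→J1  (1-jn J1 has f-setter on 0)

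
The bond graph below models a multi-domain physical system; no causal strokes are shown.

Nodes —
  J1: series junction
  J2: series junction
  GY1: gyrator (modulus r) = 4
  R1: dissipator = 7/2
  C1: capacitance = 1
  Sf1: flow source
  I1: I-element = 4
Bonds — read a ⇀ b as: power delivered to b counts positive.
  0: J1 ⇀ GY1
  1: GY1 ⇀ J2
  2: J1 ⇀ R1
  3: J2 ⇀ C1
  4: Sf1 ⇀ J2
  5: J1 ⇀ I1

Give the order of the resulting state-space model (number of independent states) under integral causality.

2  (C1, I1 all integral)

#4 →Sf1  (source Sf1 imposes f)
#1 →J2  (common-f at J2 fixed by 4)
#3 →J2  (J2: bond 4 brought flow, rest push out)
#0 →J1  (GY GY1: same side as bond 1)
#5 →I1  (I1 integral (f out))
#2 →J1  (J1: bond 5 brought flow, rest push out)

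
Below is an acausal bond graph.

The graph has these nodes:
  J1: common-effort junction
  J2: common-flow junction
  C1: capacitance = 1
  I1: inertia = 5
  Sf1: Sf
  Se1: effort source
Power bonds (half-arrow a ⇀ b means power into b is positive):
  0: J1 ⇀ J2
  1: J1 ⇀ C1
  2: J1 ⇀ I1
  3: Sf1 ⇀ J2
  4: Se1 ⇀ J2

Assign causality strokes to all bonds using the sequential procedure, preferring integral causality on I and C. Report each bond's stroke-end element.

β0 |J2
β1 |J1
β2 |I1
β3 |Sf1
β4 |J2

b3 stroke→Sf1  (Sf1: flow source, stroke at near end)
b4 stroke→J2  (Se1 fixes effort; stroke away)
b0 stroke→J2  (1-jn J2 has f-setter on 3)
b1 stroke→J1  (C1 outputs effort q/C1)
b2 stroke→I1  (J1 effort already set via bond 1)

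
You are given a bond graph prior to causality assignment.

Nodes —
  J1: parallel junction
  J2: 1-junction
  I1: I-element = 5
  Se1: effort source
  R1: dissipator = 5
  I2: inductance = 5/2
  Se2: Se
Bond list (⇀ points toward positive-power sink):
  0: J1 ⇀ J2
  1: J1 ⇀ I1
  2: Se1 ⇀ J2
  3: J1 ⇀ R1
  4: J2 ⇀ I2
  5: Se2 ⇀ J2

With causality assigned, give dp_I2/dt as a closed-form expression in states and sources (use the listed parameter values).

dp_I2/dt = E_Se1 + E_Se2 - p_I1 - 2*p_I2

#2 →J2  (Se1: effort source, stroke at far end)
#5 →J2  (Se2: effort source, stroke at far end)
#1 →I1  (I1: I, integral causality)
#4 →I2  (I2 integral (f out))
#0 →J2  (J2 flow already set via bond 4)
#3 →J1  (J1: last free bond brings effort in)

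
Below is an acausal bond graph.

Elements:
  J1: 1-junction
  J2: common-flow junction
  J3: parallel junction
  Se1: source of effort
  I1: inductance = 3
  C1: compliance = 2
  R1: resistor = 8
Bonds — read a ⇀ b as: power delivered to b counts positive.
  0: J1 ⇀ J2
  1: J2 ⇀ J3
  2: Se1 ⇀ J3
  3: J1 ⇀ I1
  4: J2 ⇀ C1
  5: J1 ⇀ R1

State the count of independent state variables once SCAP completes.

bond 2 stroke→J3  (Se1: effort source, stroke at far end)
bond 1 stroke→J2  (J3: bond 2 brought effort, rest push out)
bond 3 stroke→I1  (I1 integral (f out))
bond 0 stroke→J1  (J1: bond 3 brought flow, rest push out)
bond 5 stroke→J1  (1-jn J1 has f-setter on 3)
bond 4 stroke→J2  (J2 flow already set via bond 0)

2  (C1, I1 all integral)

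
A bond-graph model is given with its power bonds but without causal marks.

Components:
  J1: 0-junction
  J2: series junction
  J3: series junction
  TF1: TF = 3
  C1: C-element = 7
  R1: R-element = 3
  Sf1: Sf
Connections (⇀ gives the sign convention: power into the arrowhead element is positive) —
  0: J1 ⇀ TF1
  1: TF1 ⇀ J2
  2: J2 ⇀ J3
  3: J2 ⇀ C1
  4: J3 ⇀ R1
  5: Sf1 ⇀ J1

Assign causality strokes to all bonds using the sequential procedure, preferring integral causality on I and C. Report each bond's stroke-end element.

bond 5 stroke at Sf1  (Sf1 fixes flow; stroke at Sf1)
bond 0 stroke at J1  (only one effort-in slot at J1)
bond 1 stroke at TF1  (TF1: transformer flips bond 0)
bond 2 stroke at J2  (1-jn J2 has f-setter on 1)
bond 3 stroke at J2  (J2 flow already set via bond 1)
bond 4 stroke at J3  (common-f at J3 fixed by 2)

b0 |J1
b1 |TF1
b2 |J2
b3 |J2
b4 |J3
b5 |Sf1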